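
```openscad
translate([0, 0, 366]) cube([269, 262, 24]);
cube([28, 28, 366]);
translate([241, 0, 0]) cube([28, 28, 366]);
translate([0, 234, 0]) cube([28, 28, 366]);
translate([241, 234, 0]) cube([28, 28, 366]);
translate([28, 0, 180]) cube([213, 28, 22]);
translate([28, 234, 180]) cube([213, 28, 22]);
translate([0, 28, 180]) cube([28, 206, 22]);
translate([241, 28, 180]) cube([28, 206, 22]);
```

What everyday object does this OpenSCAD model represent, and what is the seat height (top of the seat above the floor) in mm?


A stool. The seat height is 390 mm.

A 269×262×24 slab at z = 366 on four corner posts — a stool. The seat top is 366 + 24 = 390 mm.


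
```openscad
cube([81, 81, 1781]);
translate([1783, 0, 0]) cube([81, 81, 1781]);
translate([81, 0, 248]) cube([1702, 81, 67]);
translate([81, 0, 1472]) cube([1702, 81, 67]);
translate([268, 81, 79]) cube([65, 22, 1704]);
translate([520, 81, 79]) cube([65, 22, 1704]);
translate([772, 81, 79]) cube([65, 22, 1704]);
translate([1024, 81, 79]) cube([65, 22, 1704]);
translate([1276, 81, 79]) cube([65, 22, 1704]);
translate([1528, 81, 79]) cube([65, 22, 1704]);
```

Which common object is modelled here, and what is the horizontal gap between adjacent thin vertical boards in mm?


A fence section. The picket gap is 187 mm.

Two posts, two rails, 6 pickets — a fence section. Span 1702 mm holds 6 pickets of 65 mm with 7 equal gaps: ⌊(1702 − 6·65) / 7⌋ = 187 mm.


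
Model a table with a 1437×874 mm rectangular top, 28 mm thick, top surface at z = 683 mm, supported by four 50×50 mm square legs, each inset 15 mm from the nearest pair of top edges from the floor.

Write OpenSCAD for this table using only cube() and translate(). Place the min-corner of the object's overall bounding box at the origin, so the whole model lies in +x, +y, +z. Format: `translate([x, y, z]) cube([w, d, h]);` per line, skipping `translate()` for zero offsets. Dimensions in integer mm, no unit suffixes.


translate([0, 0, 655]) cube([1437, 874, 28]);
translate([15, 15, 0]) cube([50, 50, 655]);
translate([1372, 15, 0]) cube([50, 50, 655]);
translate([15, 809, 0]) cube([50, 50, 655]);
translate([1372, 809, 0]) cube([50, 50, 655]);


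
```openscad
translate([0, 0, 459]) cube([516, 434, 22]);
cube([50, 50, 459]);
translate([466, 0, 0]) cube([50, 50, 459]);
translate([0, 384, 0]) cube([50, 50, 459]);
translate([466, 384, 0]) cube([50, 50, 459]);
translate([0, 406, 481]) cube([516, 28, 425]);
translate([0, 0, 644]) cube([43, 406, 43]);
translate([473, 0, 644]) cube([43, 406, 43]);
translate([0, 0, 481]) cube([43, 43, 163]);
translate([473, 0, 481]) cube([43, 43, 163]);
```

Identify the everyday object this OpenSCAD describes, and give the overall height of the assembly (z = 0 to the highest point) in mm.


A chair. The overall height is 906 mm.

A slab on four corner posts with a tall panel at the back — a chair. The seat slab sits at z = 459 with thickness 22, and the 425 mm backrest starts at the seat top, so the overall height is 459 + 22 + 425 = 906 mm.


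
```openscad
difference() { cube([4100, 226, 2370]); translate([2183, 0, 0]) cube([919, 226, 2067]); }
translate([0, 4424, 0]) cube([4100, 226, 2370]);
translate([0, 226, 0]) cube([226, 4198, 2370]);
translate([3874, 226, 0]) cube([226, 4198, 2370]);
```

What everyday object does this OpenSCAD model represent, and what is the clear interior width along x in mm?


A single room. The interior width is 3648 mm.

Four walls enclosing a rectangle with a door in the front wall — a room. Outside width 4100 minus two 226 mm walls gives 3648 mm.


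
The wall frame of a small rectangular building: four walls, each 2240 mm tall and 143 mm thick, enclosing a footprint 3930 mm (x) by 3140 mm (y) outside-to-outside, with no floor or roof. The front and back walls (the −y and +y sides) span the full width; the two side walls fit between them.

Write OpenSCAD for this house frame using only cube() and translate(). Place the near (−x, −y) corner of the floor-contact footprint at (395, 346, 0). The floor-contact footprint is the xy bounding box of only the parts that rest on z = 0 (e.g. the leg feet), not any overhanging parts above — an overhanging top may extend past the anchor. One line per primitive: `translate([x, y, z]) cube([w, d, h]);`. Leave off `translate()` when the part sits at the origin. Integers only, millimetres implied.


translate([395, 346, 0]) cube([3930, 143, 2240]);
translate([395, 3343, 0]) cube([3930, 143, 2240]);
translate([395, 489, 0]) cube([143, 2854, 2240]);
translate([4182, 489, 0]) cube([143, 2854, 2240]);


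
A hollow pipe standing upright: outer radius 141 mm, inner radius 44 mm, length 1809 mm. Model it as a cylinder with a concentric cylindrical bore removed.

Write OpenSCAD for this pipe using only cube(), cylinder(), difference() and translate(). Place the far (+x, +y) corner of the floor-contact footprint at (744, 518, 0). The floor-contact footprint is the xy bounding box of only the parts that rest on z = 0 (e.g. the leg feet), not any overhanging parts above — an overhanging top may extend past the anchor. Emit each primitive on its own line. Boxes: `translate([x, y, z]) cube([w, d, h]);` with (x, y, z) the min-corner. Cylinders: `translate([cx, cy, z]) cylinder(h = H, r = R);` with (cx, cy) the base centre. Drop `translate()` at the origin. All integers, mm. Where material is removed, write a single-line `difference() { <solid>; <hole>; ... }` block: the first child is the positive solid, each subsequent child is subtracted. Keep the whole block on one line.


difference() { translate([603, 377, 0]) cylinder(h = 1809, r = 141); translate([603, 377, 0]) cylinder(h = 1809, r = 44); }


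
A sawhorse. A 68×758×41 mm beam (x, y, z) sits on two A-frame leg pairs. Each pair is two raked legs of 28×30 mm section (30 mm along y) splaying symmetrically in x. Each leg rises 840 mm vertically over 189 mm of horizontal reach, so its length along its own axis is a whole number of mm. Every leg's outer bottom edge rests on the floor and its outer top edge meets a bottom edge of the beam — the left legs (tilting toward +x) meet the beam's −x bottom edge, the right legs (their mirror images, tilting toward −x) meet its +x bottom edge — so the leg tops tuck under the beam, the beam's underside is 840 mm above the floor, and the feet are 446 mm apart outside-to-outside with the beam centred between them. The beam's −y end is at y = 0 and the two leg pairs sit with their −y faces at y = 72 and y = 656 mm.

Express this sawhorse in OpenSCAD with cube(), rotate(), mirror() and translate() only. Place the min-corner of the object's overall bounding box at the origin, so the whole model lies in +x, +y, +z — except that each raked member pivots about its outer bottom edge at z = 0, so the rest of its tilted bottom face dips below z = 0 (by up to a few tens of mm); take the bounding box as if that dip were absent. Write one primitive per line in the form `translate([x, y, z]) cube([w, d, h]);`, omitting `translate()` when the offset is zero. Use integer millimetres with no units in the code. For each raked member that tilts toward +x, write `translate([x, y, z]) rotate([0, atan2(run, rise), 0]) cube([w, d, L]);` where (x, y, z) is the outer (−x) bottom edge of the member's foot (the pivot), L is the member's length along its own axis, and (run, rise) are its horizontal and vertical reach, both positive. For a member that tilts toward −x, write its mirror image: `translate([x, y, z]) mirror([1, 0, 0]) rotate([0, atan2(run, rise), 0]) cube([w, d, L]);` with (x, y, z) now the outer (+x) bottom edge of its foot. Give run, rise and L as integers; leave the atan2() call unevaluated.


translate([189, 0, 840]) cube([68, 758, 41]);
translate([0, 72, 0]) rotate([0, atan2(189, 840), 0]) cube([28, 30, 861]);
translate([446, 72, 0]) mirror([1, 0, 0]) rotate([0, atan2(189, 840), 0]) cube([28, 30, 861]);
translate([0, 656, 0]) rotate([0, atan2(189, 840), 0]) cube([28, 30, 861]);
translate([446, 656, 0]) mirror([1, 0, 0]) rotate([0, atan2(189, 840), 0]) cube([28, 30, 861]);


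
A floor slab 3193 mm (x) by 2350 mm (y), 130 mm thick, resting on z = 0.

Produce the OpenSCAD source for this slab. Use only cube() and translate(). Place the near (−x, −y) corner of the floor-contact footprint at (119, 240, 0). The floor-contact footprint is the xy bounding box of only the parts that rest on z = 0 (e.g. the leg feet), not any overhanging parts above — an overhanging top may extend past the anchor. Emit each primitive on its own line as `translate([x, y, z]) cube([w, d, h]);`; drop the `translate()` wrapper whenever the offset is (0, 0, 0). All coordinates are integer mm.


translate([119, 240, 0]) cube([3193, 2350, 130]);


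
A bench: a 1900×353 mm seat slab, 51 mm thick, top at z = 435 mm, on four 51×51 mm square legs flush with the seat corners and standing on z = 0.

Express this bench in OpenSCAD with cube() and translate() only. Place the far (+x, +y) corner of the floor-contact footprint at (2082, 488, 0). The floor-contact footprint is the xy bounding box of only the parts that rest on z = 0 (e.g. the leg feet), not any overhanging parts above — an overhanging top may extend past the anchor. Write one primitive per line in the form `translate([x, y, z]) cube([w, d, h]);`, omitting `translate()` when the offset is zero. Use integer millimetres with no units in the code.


// leg_h = 435 − 51 = 384
translate([182, 135, 384]) cube([1900, 353, 51]);
translate([182, 135, 0]) cube([51, 51, 384]);
translate([182, 437, 0]) cube([51, 51, 384]);
translate([2031, 135, 0]) cube([51, 51, 384]);
translate([2031, 437, 0]) cube([51, 51, 384]);


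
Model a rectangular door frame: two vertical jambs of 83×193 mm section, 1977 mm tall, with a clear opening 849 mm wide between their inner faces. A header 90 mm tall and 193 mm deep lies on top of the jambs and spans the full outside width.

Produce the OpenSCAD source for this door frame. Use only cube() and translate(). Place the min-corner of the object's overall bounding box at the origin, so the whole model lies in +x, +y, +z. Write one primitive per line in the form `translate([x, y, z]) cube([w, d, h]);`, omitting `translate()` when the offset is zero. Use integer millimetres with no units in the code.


cube([83, 193, 1977]);
translate([932, 0, 0]) cube([83, 193, 1977]);
translate([0, 0, 1977]) cube([1015, 193, 90]);


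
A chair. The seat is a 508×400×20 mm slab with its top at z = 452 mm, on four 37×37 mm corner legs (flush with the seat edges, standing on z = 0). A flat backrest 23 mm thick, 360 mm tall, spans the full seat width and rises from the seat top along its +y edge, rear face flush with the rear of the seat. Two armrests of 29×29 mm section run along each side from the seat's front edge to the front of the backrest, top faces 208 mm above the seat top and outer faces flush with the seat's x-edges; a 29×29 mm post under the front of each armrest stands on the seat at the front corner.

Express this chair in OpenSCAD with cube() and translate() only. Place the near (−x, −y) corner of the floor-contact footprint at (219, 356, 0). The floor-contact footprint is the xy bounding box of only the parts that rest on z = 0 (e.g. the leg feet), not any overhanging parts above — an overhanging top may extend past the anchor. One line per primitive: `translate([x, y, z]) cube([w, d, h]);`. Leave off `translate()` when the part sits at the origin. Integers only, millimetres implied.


translate([219, 356, 432]) cube([508, 400, 20]);
translate([219, 356, 0]) cube([37, 37, 432]);
translate([690, 356, 0]) cube([37, 37, 432]);
translate([219, 719, 0]) cube([37, 37, 432]);
translate([690, 719, 0]) cube([37, 37, 432]);
translate([219, 733, 452]) cube([508, 23, 360]);
translate([219, 356, 631]) cube([29, 377, 29]);
translate([698, 356, 631]) cube([29, 377, 29]);
translate([219, 356, 452]) cube([29, 29, 179]);
translate([698, 356, 452]) cube([29, 29, 179]);


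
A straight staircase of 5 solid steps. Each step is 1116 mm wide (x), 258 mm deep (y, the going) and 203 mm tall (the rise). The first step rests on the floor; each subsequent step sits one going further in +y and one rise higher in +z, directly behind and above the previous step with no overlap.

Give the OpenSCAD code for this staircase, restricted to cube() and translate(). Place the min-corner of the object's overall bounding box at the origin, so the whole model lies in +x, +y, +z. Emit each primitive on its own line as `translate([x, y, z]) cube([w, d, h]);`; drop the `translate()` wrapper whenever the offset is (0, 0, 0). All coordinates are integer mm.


cube([1116, 258, 203]);
translate([0, 258, 203]) cube([1116, 258, 203]);
translate([0, 516, 406]) cube([1116, 258, 203]);
translate([0, 774, 609]) cube([1116, 258, 203]);
translate([0, 1032, 812]) cube([1116, 258, 203]);


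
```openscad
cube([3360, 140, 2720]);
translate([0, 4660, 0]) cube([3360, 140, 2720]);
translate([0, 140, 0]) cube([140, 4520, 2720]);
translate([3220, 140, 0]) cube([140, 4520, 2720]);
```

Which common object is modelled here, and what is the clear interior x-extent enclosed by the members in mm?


A house (or room) frame. The interior width is 3080 mm.

Four 2720 mm walls enclosing a rectangle with no floor or roof — a room or house frame. Outside width is 3360 mm and wall thickness is 140 mm, so the interior width is 3360 − 2 × 140 = 3080 mm.


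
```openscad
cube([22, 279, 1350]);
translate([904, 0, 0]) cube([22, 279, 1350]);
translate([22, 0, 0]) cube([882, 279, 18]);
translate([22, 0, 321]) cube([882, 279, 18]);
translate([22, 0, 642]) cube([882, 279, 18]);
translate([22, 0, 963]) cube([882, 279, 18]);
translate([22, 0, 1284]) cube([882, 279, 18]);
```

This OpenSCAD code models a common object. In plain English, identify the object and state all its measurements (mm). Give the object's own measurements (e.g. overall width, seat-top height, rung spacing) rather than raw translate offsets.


An open bookshelf. Two side panels, each 22 mm thick, 279 mm deep and 1350 mm tall, stand 926 mm apart (outside-to-outside). Between them sit 5 shelves, each 18 mm thick and 279 mm deep, spanning the full gap between the sides. The bottom shelf rests on the floor (its underside at z = 0) and the clear gap between one shelf's top and the next shelf's underside is 303 mm.


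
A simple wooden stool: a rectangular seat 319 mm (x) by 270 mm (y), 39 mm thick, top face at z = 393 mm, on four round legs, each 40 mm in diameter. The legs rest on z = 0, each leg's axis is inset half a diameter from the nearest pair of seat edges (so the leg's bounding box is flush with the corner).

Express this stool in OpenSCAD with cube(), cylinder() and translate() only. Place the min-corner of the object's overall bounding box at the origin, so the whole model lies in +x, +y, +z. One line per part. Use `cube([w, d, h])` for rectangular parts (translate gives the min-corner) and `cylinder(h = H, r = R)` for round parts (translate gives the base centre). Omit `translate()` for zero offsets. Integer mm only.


// leg_h = 393 - 39 = 354
translate([0, 0, 354]) cube([319, 270, 39]);
translate([20, 20, 0]) cylinder(h = 354, r = 20);
translate([299, 20, 0]) cylinder(h = 354, r = 20);
translate([20, 250, 0]) cylinder(h = 354, r = 20);
translate([299, 250, 0]) cylinder(h = 354, r = 20);


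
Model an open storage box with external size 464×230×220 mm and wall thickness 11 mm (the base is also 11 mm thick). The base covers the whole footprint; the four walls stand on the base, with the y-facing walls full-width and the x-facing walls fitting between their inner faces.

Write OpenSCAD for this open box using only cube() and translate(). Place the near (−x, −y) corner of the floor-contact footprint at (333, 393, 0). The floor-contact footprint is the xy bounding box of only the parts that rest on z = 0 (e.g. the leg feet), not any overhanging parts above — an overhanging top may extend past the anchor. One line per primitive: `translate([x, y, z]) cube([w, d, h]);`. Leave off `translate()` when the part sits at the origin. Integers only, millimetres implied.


translate([333, 393, 0]) cube([464, 230, 11]);
translate([333, 393, 11]) cube([464, 11, 209]);
translate([333, 612, 11]) cube([464, 11, 209]);
translate([333, 404, 11]) cube([11, 208, 209]);
translate([786, 404, 11]) cube([11, 208, 209]);


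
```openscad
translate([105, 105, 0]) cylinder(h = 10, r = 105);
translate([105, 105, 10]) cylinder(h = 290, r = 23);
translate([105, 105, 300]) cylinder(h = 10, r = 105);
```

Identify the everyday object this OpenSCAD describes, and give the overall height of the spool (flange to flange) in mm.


A spool. The overall height is 310 mm.

Three coaxial cylinders, large–small–large — a spool. Two 10 mm flanges and a 290 mm core give 10 + 290 + 10 = 310 mm.


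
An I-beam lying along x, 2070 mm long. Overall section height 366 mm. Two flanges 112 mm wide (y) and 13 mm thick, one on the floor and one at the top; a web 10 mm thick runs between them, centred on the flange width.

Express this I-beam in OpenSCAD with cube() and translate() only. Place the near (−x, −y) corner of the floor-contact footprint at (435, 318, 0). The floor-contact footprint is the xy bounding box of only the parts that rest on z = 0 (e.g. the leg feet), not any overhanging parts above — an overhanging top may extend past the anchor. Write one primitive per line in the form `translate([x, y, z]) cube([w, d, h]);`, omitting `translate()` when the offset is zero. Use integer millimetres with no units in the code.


translate([435, 318, 0]) cube([2070, 112, 13]);
translate([435, 369, 13]) cube([2070, 10, 340]);
translate([435, 318, 353]) cube([2070, 112, 13]);


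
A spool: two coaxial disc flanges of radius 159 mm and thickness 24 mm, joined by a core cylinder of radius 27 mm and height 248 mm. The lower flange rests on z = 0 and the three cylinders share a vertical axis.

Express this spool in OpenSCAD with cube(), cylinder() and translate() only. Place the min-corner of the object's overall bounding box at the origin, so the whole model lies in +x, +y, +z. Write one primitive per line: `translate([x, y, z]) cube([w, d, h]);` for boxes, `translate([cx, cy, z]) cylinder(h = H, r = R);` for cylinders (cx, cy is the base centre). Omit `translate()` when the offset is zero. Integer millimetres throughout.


translate([159, 159, 0]) cylinder(h = 24, r = 159);
translate([159, 159, 24]) cylinder(h = 248, r = 27);
translate([159, 159, 272]) cylinder(h = 24, r = 159);


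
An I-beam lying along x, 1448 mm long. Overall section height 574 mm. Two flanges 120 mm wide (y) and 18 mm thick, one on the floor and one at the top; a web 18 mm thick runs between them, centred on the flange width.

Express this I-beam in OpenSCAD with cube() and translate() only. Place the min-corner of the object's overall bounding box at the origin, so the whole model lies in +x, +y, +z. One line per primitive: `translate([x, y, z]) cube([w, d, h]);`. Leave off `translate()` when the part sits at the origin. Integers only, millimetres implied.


cube([1448, 120, 18]);
translate([0, 51, 18]) cube([1448, 18, 538]);
translate([0, 0, 556]) cube([1448, 120, 18]);


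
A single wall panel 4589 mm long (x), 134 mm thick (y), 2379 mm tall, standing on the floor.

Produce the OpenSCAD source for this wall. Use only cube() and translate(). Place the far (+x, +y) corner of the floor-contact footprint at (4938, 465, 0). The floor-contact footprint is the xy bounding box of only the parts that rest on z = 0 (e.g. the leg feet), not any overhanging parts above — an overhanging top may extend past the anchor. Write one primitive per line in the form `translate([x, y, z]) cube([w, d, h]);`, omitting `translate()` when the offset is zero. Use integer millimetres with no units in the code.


translate([349, 331, 0]) cube([4589, 134, 2379]);


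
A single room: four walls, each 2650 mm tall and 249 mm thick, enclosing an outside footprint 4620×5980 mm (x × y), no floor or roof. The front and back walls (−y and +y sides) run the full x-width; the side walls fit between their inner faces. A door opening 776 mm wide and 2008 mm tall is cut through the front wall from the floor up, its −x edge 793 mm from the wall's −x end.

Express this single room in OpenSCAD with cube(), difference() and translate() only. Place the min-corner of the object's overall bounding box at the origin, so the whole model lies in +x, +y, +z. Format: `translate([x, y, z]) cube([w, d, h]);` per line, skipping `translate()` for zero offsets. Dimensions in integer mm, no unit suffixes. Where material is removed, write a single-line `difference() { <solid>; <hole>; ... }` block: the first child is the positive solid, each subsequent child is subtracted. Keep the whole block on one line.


difference() { cube([4620, 249, 2650]); translate([793, 0, 0]) cube([776, 249, 2008]); }
translate([0, 5731, 0]) cube([4620, 249, 2650]);
translate([0, 249, 0]) cube([249, 5482, 2650]);
translate([4371, 249, 0]) cube([249, 5482, 2650]);


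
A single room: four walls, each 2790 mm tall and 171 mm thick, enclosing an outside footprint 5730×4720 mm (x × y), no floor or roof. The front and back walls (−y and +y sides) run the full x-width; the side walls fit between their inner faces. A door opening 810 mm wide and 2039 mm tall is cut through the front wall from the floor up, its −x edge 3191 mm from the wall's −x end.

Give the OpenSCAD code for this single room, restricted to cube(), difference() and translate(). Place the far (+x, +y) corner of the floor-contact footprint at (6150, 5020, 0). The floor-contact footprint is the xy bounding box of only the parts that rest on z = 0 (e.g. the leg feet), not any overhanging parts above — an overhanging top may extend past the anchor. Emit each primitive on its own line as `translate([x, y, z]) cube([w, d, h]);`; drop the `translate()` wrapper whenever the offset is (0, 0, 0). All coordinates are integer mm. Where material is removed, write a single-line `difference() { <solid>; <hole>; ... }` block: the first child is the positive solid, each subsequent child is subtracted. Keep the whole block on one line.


difference() { translate([420, 300, 0]) cube([5730, 171, 2790]); translate([3611, 300, 0]) cube([810, 171, 2039]); }
translate([420, 4849, 0]) cube([5730, 171, 2790]);
translate([420, 471, 0]) cube([171, 4378, 2790]);
translate([5979, 471, 0]) cube([171, 4378, 2790]);


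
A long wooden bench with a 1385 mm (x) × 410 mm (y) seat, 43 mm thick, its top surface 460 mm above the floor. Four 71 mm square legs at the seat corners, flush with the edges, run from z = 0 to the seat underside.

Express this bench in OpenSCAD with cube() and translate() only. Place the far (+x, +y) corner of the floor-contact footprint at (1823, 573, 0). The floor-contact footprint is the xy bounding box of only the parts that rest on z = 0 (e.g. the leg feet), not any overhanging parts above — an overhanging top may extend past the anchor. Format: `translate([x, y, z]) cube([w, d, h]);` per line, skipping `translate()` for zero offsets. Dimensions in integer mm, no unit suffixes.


translate([438, 163, 417]) cube([1385, 410, 43]);
translate([438, 163, 0]) cube([71, 71, 417]);
translate([438, 502, 0]) cube([71, 71, 417]);
translate([1752, 163, 0]) cube([71, 71, 417]);
translate([1752, 502, 0]) cube([71, 71, 417]);


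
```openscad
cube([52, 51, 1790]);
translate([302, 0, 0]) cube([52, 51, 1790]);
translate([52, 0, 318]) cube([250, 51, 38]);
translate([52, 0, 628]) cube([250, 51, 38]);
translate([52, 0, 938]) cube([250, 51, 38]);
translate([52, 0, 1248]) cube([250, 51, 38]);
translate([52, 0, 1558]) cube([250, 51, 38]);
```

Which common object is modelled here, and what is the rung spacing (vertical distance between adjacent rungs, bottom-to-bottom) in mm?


A ladder. The rung spacing is 310 mm.

Two tall 52×51 posts with 5 short bars between them — a ladder. Adjacent rungs sit at z = 318 and z = 628, so the spacing is 628 − 318 = 310 mm.


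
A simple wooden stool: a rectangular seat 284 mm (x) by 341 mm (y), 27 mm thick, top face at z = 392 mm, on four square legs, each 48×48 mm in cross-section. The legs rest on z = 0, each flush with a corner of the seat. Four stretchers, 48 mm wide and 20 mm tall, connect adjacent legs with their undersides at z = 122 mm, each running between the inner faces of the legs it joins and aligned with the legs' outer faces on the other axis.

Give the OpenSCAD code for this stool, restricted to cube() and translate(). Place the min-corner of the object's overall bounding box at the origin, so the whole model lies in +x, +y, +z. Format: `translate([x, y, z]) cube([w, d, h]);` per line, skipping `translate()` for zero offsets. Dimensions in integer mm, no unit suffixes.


// leg_h = 392 - 27 = 365
// stretcher span = 284 - 2*48 = 188
translate([0, 0, 365]) cube([284, 341, 27]);
cube([48, 48, 365]);
translate([236, 0, 0]) cube([48, 48, 365]);
translate([0, 293, 0]) cube([48, 48, 365]);
translate([236, 293, 0]) cube([48, 48, 365]);
translate([48, 0, 122]) cube([188, 48, 20]);
translate([48, 293, 122]) cube([188, 48, 20]);
translate([0, 48, 122]) cube([48, 245, 20]);
translate([236, 48, 122]) cube([48, 245, 20]);


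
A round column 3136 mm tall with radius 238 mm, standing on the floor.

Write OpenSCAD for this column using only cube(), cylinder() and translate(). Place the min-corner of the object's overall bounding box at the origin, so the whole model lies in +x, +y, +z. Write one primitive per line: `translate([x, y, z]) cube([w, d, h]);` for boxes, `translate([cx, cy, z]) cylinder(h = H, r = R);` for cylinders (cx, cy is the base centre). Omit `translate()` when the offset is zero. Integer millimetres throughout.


translate([238, 238, 0]) cylinder(h = 3136, r = 238);


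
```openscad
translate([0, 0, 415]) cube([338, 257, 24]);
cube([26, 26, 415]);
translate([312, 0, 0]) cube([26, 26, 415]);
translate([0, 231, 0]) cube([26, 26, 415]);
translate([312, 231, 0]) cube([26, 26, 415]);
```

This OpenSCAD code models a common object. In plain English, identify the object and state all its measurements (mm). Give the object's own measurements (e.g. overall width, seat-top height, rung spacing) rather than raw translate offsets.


A four-legged stool. The seat is a 338×257×24 mm slab whose top surface is at z = 439 mm; four square legs, each 26×26 mm in cross-section, run from the floor (z = 0) to the underside of the seat, each flush with a corner of the seat.


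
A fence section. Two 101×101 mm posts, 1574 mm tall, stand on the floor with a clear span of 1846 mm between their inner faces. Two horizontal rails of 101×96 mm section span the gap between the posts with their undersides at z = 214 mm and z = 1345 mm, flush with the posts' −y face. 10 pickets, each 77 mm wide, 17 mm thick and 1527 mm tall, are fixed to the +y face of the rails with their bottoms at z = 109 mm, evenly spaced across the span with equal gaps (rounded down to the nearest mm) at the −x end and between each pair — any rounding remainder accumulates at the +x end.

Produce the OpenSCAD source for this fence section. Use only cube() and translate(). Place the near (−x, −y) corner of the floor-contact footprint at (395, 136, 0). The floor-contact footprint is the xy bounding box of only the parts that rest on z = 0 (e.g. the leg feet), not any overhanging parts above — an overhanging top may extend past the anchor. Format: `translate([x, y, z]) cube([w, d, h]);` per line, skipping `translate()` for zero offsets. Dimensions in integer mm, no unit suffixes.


translate([395, 136, 0]) cube([101, 101, 1574]);
translate([2342, 136, 0]) cube([101, 101, 1574]);
translate([496, 136, 214]) cube([1846, 101, 96]);
translate([496, 136, 1345]) cube([1846, 101, 96]);
translate([593, 237, 109]) cube([77, 17, 1527]);
translate([767, 237, 109]) cube([77, 17, 1527]);
translate([941, 237, 109]) cube([77, 17, 1527]);
translate([1115, 237, 109]) cube([77, 17, 1527]);
translate([1289, 237, 109]) cube([77, 17, 1527]);
translate([1463, 237, 109]) cube([77, 17, 1527]);
translate([1637, 237, 109]) cube([77, 17, 1527]);
translate([1811, 237, 109]) cube([77, 17, 1527]);
translate([1985, 237, 109]) cube([77, 17, 1527]);
translate([2159, 237, 109]) cube([77, 17, 1527]);


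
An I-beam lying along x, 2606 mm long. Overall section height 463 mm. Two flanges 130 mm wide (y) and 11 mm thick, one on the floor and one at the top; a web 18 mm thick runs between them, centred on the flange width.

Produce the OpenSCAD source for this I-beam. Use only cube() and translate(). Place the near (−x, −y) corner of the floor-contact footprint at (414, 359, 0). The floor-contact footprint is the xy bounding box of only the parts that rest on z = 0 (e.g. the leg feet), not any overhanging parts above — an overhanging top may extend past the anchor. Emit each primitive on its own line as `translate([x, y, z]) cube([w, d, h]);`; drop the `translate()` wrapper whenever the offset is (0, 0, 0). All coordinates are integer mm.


translate([414, 359, 0]) cube([2606, 130, 11]);
translate([414, 415, 11]) cube([2606, 18, 441]);
translate([414, 359, 452]) cube([2606, 130, 11]);


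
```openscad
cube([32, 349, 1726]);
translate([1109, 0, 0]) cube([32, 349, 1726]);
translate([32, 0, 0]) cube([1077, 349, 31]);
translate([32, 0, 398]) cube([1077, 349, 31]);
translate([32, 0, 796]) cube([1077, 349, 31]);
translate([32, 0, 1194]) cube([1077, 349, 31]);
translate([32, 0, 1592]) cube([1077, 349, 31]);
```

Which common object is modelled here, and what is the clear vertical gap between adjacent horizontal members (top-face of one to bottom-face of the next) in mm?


A bookshelf. The clear shelf gap is 367 mm.

Two tall side panels with 5 horizontal boards between them — a bookshelf. The first two shelf undersides are at z = 0 and z = 398; with shelf thickness 31, the clear gap is 398 − 0 − 31 = 367 mm.


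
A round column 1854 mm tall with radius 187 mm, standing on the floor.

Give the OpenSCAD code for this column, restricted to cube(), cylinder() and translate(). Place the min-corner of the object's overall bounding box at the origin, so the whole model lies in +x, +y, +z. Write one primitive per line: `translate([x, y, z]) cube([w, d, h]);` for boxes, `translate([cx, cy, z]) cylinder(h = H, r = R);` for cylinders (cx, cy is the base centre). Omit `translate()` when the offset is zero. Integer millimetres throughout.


translate([187, 187, 0]) cylinder(h = 1854, r = 187);


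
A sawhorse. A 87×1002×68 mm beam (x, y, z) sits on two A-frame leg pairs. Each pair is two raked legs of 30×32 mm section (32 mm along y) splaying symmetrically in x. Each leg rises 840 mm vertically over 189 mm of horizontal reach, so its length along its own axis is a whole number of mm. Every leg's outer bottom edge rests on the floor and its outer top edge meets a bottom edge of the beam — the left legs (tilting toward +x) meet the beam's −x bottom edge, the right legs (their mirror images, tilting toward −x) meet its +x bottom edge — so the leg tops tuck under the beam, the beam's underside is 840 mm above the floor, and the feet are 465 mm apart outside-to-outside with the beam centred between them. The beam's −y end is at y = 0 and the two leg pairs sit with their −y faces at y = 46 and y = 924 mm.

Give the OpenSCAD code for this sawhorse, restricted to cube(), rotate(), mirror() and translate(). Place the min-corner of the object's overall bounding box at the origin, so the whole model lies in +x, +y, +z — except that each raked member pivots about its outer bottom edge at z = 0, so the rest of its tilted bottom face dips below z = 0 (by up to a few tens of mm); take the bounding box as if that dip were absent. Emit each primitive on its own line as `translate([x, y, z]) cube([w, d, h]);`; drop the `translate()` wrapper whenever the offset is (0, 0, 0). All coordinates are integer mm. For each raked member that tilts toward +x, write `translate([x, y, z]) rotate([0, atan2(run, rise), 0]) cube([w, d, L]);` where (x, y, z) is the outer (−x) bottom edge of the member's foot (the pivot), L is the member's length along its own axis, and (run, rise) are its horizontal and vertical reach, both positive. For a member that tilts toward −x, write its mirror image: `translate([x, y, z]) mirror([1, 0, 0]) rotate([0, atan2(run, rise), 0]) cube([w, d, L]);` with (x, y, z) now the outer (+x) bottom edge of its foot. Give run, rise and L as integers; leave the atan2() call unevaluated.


translate([189, 0, 840]) cube([87, 1002, 68]);
translate([0, 46, 0]) rotate([0, atan2(189, 840), 0]) cube([30, 32, 861]);
translate([465, 46, 0]) mirror([1, 0, 0]) rotate([0, atan2(189, 840), 0]) cube([30, 32, 861]);
translate([0, 924, 0]) rotate([0, atan2(189, 840), 0]) cube([30, 32, 861]);
translate([465, 924, 0]) mirror([1, 0, 0]) rotate([0, atan2(189, 840), 0]) cube([30, 32, 861]);


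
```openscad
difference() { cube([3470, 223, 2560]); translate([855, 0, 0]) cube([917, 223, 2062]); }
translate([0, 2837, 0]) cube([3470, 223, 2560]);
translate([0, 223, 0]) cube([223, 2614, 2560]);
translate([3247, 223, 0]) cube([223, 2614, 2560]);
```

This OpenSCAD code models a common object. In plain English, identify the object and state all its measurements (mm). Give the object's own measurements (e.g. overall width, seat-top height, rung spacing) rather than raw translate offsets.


A single room: four walls, each 2560 mm tall and 223 mm thick, enclosing an outside footprint 3470×3060 mm (x × y), no floor or roof. The front and back walls (−y and +y sides) run the full x-width; the side walls fit between their inner faces. A door opening 917 mm wide and 2062 mm tall is cut through the front wall from the floor up, its −x edge 855 mm from the wall's −x end.


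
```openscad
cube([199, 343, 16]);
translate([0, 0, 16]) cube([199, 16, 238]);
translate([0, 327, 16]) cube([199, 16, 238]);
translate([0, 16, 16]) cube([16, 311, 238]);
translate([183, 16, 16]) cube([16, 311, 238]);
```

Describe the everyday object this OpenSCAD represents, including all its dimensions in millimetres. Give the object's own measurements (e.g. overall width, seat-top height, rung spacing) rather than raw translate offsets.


An open-topped rectangular box: outside dimensions 199×343×254 mm, with a uniform wall and base thickness of 16 mm. The base is a full 199×343 slab on the floor; four walls sit on top of the base. The front and back walls (the −y and +y sides) span the full width; the two side walls fit between them.


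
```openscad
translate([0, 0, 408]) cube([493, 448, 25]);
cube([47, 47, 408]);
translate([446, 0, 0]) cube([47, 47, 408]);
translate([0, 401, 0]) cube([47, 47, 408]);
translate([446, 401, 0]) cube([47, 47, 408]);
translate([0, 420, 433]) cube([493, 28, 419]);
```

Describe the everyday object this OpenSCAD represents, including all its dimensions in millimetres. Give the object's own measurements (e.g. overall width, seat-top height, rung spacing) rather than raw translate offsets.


A chair. The seat is a 493×448×25 mm slab with its top at z = 433 mm, on four 47×47 mm corner legs (flush with the seat edges, standing on z = 0). A flat backrest 28 mm thick, 419 mm tall, spans the full seat width and rises from the seat top along its +y edge, rear face flush with the rear of the seat.


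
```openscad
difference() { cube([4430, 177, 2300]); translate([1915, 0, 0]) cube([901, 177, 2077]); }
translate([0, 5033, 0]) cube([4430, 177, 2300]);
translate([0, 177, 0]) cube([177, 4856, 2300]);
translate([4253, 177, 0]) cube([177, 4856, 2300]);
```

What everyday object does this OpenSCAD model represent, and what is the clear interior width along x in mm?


A single room. The interior width is 4076 mm.

Four walls enclosing a rectangle with a door in the front wall — a room. Outside width 4430 minus two 177 mm walls gives 4076 mm.


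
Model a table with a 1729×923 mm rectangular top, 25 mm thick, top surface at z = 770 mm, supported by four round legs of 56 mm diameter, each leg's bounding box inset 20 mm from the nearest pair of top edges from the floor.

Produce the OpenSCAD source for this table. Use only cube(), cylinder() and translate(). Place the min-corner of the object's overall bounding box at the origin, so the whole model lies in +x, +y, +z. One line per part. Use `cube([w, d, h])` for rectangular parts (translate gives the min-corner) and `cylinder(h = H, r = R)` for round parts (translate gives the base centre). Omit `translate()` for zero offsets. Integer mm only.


translate([0, 0, 745]) cube([1729, 923, 25]);
translate([48, 48, 0]) cylinder(h = 745, r = 28);
translate([1681, 48, 0]) cylinder(h = 745, r = 28);
translate([48, 875, 0]) cylinder(h = 745, r = 28);
translate([1681, 875, 0]) cylinder(h = 745, r = 28);


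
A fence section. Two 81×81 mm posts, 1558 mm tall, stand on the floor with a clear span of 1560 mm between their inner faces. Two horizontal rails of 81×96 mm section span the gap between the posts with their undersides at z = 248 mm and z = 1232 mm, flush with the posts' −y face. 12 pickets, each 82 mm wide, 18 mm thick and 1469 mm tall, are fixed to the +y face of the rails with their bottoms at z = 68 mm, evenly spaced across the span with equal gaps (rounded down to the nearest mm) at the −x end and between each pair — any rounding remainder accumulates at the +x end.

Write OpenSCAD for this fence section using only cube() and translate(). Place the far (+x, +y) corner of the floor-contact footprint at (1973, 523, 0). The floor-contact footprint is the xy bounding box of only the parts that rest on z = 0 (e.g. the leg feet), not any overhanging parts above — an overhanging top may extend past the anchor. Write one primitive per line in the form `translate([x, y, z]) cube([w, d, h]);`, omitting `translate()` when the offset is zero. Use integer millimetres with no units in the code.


translate([251, 442, 0]) cube([81, 81, 1558]);
translate([1892, 442, 0]) cube([81, 81, 1558]);
translate([332, 442, 248]) cube([1560, 81, 96]);
translate([332, 442, 1232]) cube([1560, 81, 96]);
translate([376, 523, 68]) cube([82, 18, 1469]);
translate([502, 523, 68]) cube([82, 18, 1469]);
translate([628, 523, 68]) cube([82, 18, 1469]);
translate([754, 523, 68]) cube([82, 18, 1469]);
translate([880, 523, 68]) cube([82, 18, 1469]);
translate([1006, 523, 68]) cube([82, 18, 1469]);
translate([1132, 523, 68]) cube([82, 18, 1469]);
translate([1258, 523, 68]) cube([82, 18, 1469]);
translate([1384, 523, 68]) cube([82, 18, 1469]);
translate([1510, 523, 68]) cube([82, 18, 1469]);
translate([1636, 523, 68]) cube([82, 18, 1469]);
translate([1762, 523, 68]) cube([82, 18, 1469]);


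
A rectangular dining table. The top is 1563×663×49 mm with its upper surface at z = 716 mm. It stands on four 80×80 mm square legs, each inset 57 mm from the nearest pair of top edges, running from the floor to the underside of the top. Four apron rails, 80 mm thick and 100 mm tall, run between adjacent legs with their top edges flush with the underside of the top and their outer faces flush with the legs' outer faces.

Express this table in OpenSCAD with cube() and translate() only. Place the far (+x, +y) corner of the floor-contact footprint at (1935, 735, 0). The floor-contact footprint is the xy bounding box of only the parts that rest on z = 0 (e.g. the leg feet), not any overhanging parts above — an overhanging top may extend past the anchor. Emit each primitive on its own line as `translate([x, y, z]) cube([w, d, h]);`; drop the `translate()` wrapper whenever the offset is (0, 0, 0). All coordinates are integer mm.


translate([429, 129, 667]) cube([1563, 663, 49]);
translate([486, 186, 0]) cube([80, 80, 667]);
translate([1855, 186, 0]) cube([80, 80, 667]);
translate([486, 655, 0]) cube([80, 80, 667]);
translate([1855, 655, 0]) cube([80, 80, 667]);
translate([566, 186, 567]) cube([1289, 80, 100]);
translate([566, 655, 567]) cube([1289, 80, 100]);
translate([486, 266, 567]) cube([80, 389, 100]);
translate([1855, 266, 567]) cube([80, 389, 100]);


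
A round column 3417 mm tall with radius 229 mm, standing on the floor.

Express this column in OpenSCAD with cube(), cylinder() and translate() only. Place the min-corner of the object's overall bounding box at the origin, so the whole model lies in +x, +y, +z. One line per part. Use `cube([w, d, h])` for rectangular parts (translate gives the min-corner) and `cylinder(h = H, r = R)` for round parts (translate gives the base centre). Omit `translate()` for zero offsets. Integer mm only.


translate([229, 229, 0]) cylinder(h = 3417, r = 229);
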